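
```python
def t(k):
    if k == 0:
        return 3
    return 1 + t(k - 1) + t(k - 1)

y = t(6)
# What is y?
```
Call trace (a repeated sub-call is expanded the first time; later identical calls just restate its return value):
t(k=6)
  t(k=5)
    t(k=4)
      t(k=3)
        t(k=2)
          t(k=1)
            t(k=0)
            -> return 3
            t(k=0)
            -> return 3
          -> return 7
          t(k=1) -> return 7  (same call as traced above)
        -> return 15
        t(k=2) -> return 15  (same call as traced above)
      -> return 31
      t(k=3) -> return 31  (same call as traced above)
    -> return 63
    t(k=4) -> return 63  (same call as traced above)
  -> return 127
  t(k=5) -> return 127  (same call as traced above)
-> return 255

Final answer: 255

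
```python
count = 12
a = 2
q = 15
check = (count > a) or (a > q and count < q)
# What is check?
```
Trace:
  count=12
  count=12, a=2
  count=12, a=2, q=15
  count=12, a=2, q=15, check=True

Final answer: True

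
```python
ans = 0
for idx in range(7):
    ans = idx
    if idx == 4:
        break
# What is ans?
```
Trace:
  ans=0
  ans=0, idx=0
  ans=1, idx=1
  ans=2, idx=2
  ans=3, idx=3
  ans=4, idx=4

Final answer: 4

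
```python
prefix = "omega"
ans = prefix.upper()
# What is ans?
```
Trace:
  prefix='omega'
  prefix='omega', ans='OMEGA'

Final answer: 'OMEGA'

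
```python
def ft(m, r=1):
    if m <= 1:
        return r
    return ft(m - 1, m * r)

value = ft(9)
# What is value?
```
Call trace:
ft(m=9, r=1)
  ft(m=8, r=9)
    ft(m=7, r=72)
      ft(m=6, r=504)
        ft(m=5, r=3024)
          ft(m=4, r=15120)
            ft(m=3, r=60480)
              ft(m=2, r=181440)
                ft(m=1, r=362880)
                -> return 362880
              -> return 362880
            -> return 362880
          -> return 362880
        -> return 362880
      -> return 362880
    -> return 362880
  -> return 362880
-> return 362880

Final answer: 362880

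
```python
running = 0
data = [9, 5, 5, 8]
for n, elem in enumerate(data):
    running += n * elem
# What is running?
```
Trace:
  running=0
  running=0, n=0, elem=9
  running=5, n=1, elem=5
  running=15, n=2, elem=5
  running=39, n=3, elem=8

Final answer: 39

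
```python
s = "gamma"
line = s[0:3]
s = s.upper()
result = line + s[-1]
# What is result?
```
Trace:
  s='gamma'
  s='gamma', line='gam'
  s='GAMMA', line='gam'
  s='GAMMA', line='gam', result='gamA'

Final answer: 'gamA'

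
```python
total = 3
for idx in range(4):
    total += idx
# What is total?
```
Trace:
  total=3
  total=3, idx=0
  total=4, idx=1
  total=6, idx=2
  total=9, idx=3

Final answer: 9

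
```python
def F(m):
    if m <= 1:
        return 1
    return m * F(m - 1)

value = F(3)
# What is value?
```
Call trace:
F(m=3)
  F(m=2)
    F(m=1)
    -> return 1
  -> return 2
-> return 6

Final answer: 6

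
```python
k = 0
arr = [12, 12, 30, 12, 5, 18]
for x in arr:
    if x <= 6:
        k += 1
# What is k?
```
Trace:
  k=0
  k=0, x=12
  k=0, x=12
  k=0, x=30
  k=0, x=12
  k=1, x=5
  k=1, x=18

Final answer: 1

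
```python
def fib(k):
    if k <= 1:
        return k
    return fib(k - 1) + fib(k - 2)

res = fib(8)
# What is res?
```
Call trace (a repeated sub-call is expanded the first time; later identical calls just restate its return value):
fib(k=8)
  fib(k=7)
    fib(k=6)
      fib(k=5)
        fib(k=4)
          fib(k=3)
            fib(k=2)
              fib(k=1)
              -> return 1
              fib(k=0)
              -> return 0
            -> return 1
            fib(k=1)
            -> return 1
          -> return 2
          fib(k=2) -> return 1  (same call as traced above)
        -> return 3
        fib(k=3) -> return 2  (same call as traced above)
      -> return 5
      fib(k=4) -> return 3  (same call as traced above)
    -> return 8
    fib(k=5) -> return 5  (same call as traced above)
  -> return 13
  fib(k=6) -> return 8  (same call as traced above)
-> return 21

Final answer: 21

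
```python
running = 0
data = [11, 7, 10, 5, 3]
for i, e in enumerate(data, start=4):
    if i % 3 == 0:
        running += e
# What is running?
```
Trace:
  running=0
  running=0, i=4, e=11
  running=0, i=5, e=7
  running=10, i=6, e=10
  running=10, i=7, e=5
  running=10, i=8, e=3

Final answer: 10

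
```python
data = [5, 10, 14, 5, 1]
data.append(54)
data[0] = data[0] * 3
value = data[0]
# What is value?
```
Trace:
  data=[5, 10, 14, 5, 1]
  data=[5, 10, 14, 5, 1, 54]
  data=[15, 10, 14, 5, 1, 54]
  data=[15, 10, 14, 5, 1, 54], value=15

Final answer: 15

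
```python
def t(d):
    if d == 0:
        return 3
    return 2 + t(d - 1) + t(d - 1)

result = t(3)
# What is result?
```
Call trace (a repeated sub-call is expanded the first time; later identical calls just restate its return value):
t(d=3)
  t(d=2)
    t(d=1)
      t(d=0)
      -> return 3
      t(d=0)
      -> return 3
    -> return 8
    t(d=1) -> return 8  (same call as traced above)
  -> return 18
  t(d=2) -> return 18  (same call as traced above)
-> return 38

Final answer: 38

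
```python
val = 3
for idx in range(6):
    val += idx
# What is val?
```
Trace:
  val=3
  val=3, idx=0
  val=4, idx=1
  val=6, idx=2
  val=9, idx=3
  val=13, idx=4
  val=18, idx=5

Final answer: 18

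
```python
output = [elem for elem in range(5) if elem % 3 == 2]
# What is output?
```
Trace:
  elem=0
  elem=1
  elem=2
  elem=3
  elem=4
  output=[2]

Final answer: [2]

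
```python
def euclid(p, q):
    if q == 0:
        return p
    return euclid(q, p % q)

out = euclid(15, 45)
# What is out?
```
Call trace:
euclid(p=15, q=45)
  euclid(p=45, q=15)
    euclid(p=15, q=0)
    -> return 15
  -> return 15
-> return 15

Final answer: 15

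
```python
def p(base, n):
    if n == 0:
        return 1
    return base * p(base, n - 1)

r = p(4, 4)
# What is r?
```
Call trace:
p(base=4, n=4)
  p(base=4, n=3)
    p(base=4, n=2)
      p(base=4, n=1)
        p(base=4, n=0)
        -> return 1
      -> return 4
    -> return 16
  -> return 64
-> return 256

Final answer: 256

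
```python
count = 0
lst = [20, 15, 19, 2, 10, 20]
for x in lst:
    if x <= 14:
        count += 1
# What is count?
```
Trace:
  count=0
  count=0, x=20
  count=0, x=15
  count=0, x=19
  count=1, x=2
  count=2, x=10
  count=2, x=20

Final answer: 2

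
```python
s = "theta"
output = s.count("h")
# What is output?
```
Trace:
  s='theta'
  s='theta', output=1

Final answer: 1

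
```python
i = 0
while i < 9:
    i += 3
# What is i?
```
Trace:
  i=0
  i=3
  i=6
  i=9

Final answer: 9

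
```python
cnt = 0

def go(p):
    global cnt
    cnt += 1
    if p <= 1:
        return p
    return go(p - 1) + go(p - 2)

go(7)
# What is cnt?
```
Call trace (a repeated sub-call is expanded the first time; later identical calls just restate its return value):
go(p=7)
  go(p=6)
    go(p=5)
      go(p=4)
        go(p=3)
          go(p=2)
            go(p=1)
            -> return 1
            go(p=0)
            -> return 0
          -> return 1
          go(p=1)
          -> return 1
        -> return 2
        go(p=2) -> return 1  (same call as traced above)
      -> return 3
      go(p=3) -> return 2  (same call as traced above)
    -> return 5
    go(p=4) -> return 3  (same call as traced above)
  -> return 8
  go(p=5) -> return 5  (same call as traced above)
-> return 13

cnt is incremented once per call, so count the calls in each subtree. Let C(p) = number of calls made by go(p).
C(0) = C(1) = 1 (base case, no recursion); C(p) = 1 + C(p - 1) + C(p - 2) otherwise.
C(2) = 1 + C(1) + C(0) = 1 + 1 + 1 = 3
C(3) = 1 + C(2) + C(1) = 1 + 3 + 1 = 5
C(4) = 1 + C(3) + C(2) = 1 + 5 + 3 = 9
C(5) = 1 + C(4) + C(3) = 1 + 9 + 5 = 15
C(6) = 1 + C(5) + C(4) = 1 + 15 + 9 = 25
C(7) = 1 + C(6) + C(5) = 1 + 25 + 15 = 41
cnt = C(7) = 41

Final answer: 41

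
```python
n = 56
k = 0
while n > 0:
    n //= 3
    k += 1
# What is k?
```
Trace:
  n=56
  n=56, k=0
  n=18, k=1
  n=6, k=2
  n=2, k=3
  n=0, k=4

Final answer: 4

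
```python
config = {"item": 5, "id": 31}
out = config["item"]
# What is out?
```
Trace:
  config={'item': 5, 'id': 31}
  config={'item': 5, 'id': 31}, out=5

Final answer: 5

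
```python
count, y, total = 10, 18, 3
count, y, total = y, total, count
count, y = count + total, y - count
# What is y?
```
Trace:
  count=10, y=18, total=3
  count=18, y=3, total=10
  count=28, y=-15, total=10

Final answer: -15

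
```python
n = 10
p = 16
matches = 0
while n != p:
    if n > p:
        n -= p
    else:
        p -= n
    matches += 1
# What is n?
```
Trace:
  n=10
  n=10, p=16
  n=10, p=16, matches=0
  n=10, p=6, matches=1
  n=4, p=6, matches=2
  n=4, p=2, matches=3
  n=2, p=2, matches=4

Final answer: 2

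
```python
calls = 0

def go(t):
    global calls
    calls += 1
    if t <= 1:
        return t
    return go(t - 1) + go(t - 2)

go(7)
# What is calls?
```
Call trace (a repeated sub-call is expanded the first time; later identical calls just restate its return value):
go(t=7)
  go(t=6)
    go(t=5)
      go(t=4)
        go(t=3)
          go(t=2)
            go(t=1)
            -> return 1
            go(t=0)
            -> return 0
          -> return 1
          go(t=1)
          -> return 1
        -> return 2
        go(t=2) -> return 1  (same call as traced above)
      -> return 3
      go(t=3) -> return 2  (same call as traced above)
    -> return 5
    go(t=4) -> return 3  (same call as traced above)
  -> return 8
  go(t=5) -> return 5  (same call as traced above)
-> return 13

calls is incremented once per call, so count the calls in each subtree. Let C(t) = number of calls made by go(t).
C(0) = C(1) = 1 (base case, no recursion); C(t) = 1 + C(t - 1) + C(t - 2) otherwise.
C(2) = 1 + C(1) + C(0) = 1 + 1 + 1 = 3
C(3) = 1 + C(2) + C(1) = 1 + 3 + 1 = 5
C(4) = 1 + C(3) + C(2) = 1 + 5 + 3 = 9
C(5) = 1 + C(4) + C(3) = 1 + 9 + 5 = 15
C(6) = 1 + C(5) + C(4) = 1 + 15 + 9 = 25
C(7) = 1 + C(6) + C(5) = 1 + 25 + 15 = 41
calls = C(7) = 41

Final answer: 41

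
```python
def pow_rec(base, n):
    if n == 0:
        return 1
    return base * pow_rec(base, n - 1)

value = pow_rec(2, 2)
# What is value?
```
Call trace:
pow_rec(base=2, n=2)
  pow_rec(base=2, n=1)
    pow_rec(base=2, n=0)
    -> return 1
  -> return 2
-> return 4

Final answer: 4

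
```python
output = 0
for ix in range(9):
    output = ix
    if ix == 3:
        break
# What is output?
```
Trace:
  output=0
  output=0, ix=0
  output=1, ix=1
  output=2, ix=2
  output=3, ix=3

Final answer: 3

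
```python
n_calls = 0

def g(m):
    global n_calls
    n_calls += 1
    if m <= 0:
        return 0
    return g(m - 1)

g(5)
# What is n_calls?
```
Call trace:
g(m=5)
  g(m=4)
    g(m=3)
      g(m=2)
        g(m=1)
          g(m=0)
          -> return 0
        -> return 0
      -> return 0
    -> return 0
  -> return 0
-> return 0

n_calls is incremented once per call. g is entered once for each m = 5, 4, 3, 2, 1, 0 (the m <= 0 call returns without recursing), i.e. 5 + 1 calls.
n_calls = 6

Final answer: 6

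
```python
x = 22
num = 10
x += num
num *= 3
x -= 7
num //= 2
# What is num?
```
Trace:
  x=22
  x=22, num=10
  x=32, num=10
  x=32, num=30
  x=25, num=30
  x=25, num=15

Final answer: 15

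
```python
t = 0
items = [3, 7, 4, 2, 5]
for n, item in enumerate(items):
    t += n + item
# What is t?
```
Trace:
  t=0
  t=3, n=0, item=3
  t=11, n=1, item=7
  t=17, n=2, item=4
  t=22, n=3, item=2
  t=31, n=4, item=5

Final answer: 31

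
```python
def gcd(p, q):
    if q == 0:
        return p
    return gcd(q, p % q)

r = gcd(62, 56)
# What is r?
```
Call trace:
gcd(p=62, q=56)
  gcd(p=56, q=6)
    gcd(p=6, q=2)
      gcd(p=2, q=0)
      -> return 2
    -> return 2
  -> return 2
-> return 2

Final answer: 2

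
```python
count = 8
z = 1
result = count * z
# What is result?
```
Trace:
  count=8
  count=8, z=1
  count=8, z=1, result=8

Final answer: 8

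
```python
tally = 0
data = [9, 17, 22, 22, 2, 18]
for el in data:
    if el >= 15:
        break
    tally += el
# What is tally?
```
Trace:
  tally=0
  tally=9, el=9
  tally=9, el=17

Final answer: 9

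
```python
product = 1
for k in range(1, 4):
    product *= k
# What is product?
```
Trace:
  product=1
  product=1, k=1
  product=2, k=2
  product=6, k=3

Final answer: 6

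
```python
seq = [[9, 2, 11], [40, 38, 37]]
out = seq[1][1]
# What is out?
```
Trace:
  seq=[[9, 2, 11], [40, 38, 37]]
  seq=[[9, 2, 11], [40, 38, 37]], out=38

Final answer: 38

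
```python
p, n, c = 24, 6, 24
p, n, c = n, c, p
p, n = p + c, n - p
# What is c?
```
Trace:
  p=24, n=6, c=24
  p=6, n=24, c=24
  p=30, n=18, c=24

Final answer: 24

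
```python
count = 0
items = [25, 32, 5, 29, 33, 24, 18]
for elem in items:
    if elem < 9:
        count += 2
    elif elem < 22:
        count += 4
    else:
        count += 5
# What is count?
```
Trace:
  count=0
  count=5, elem=25
  count=10, elem=32
  count=12, elem=5
  count=17, elem=29
  count=22, elem=33
  count=27, elem=24
  count=31, elem=18

Final answer: 31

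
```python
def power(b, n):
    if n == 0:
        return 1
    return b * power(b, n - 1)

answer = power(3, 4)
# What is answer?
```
Call trace:
power(b=3, n=4)
  power(b=3, n=3)
    power(b=3, n=2)
      power(b=3, n=1)
        power(b=3, n=0)
        -> return 1
      -> return 3
    -> return 9
  -> return 27
-> return 81

Final answer: 81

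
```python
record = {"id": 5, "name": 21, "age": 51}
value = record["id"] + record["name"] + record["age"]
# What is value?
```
Trace:
  record={'id': 5, 'name': 21, 'age': 51}
  record={'id': 5, 'name': 21, 'age': 51}, value=77

Final answer: 77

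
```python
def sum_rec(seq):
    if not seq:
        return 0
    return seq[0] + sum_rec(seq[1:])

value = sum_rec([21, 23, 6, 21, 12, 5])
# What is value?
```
Call trace:
sum_rec(seq=[21, 23, 6, 21, 12, 5])
  sum_rec(seq=[23, 6, 21, 12, 5])
    sum_rec(seq=[6, 21, 12, 5])
      sum_rec(seq=[21, 12, 5])
        sum_rec(seq=[12, 5])
          sum_rec(seq=[5])
            sum_rec(seq=[])
            -> return 0
          -> return 5
        -> return 17
      -> return 38
    -> return 44
  -> return 67
-> return 88

Final answer: 88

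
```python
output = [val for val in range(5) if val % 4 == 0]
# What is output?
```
Trace:
  val=0
  val=1
  val=2
  val=3
  val=4
  output=[0, 4]

Final answer: [0, 4]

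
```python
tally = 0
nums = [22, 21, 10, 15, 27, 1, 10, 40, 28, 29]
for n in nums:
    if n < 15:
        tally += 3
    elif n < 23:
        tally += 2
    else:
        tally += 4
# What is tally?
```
Trace:
  tally=0
  tally=2, n=22
  tally=4, n=21
  tally=7, n=10
  tally=9, n=15
  tally=13, n=27
  tally=16, n=1
  tally=19, n=10
  tally=23, n=40
  tally=27, n=28
  tally=31, n=29

Final answer: 31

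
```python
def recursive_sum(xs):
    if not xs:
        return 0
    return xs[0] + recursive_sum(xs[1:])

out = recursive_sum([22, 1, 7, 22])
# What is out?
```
Call trace:
recursive_sum(xs=[22, 1, 7, 22])
  recursive_sum(xs=[1, 7, 22])
    recursive_sum(xs=[7, 22])
      recursive_sum(xs=[22])
        recursive_sum(xs=[])
        -> return 0
      -> return 22
    -> return 29
  -> return 30
-> return 52

Final answer: 52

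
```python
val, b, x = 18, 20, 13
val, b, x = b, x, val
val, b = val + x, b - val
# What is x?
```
Trace:
  val=18, b=20, x=13
  val=20, b=13, x=18
  val=38, b=-7, x=18

Final answer: 18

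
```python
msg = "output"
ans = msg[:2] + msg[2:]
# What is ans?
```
Trace:
  msg='output'
  msg='output', ans='output'

Final answer: 'output'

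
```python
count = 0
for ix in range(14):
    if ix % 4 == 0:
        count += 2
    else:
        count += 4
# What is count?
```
Trace:
  count=0
  count=2, ix=0
  count=6, ix=1
  count=10, ix=2
  count=14, ix=3
  count=16, ix=4
  count=20, ix=5
  count=24, ix=6
  count=28, ix=7
  count=30, ix=8
  count=34, ix=9
  count=38, ix=10
  count=42, ix=11
  count=44, ix=12
  count=48, ix=13

Final answer: 48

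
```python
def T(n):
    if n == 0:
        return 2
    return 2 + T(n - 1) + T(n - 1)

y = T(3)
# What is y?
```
Call trace (a repeated sub-call is expanded the first time; later identical calls just restate its return value):
T(n=3)
  T(n=2)
    T(n=1)
      T(n=0)
      -> return 2
      T(n=0)
      -> return 2
    -> return 6
    T(n=1) -> return 6  (same call as traced above)
  -> return 14
  T(n=2) -> return 14  (same call as traced above)
-> return 30

Final answer: 30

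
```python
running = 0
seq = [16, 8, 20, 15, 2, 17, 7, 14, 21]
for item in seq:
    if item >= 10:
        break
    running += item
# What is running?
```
Trace:
  running=0
  running=0, item=16

Final answer: 0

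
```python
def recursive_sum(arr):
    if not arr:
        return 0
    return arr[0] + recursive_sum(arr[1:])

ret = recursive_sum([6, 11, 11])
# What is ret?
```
Call trace:
recursive_sum(arr=[6, 11, 11])
  recursive_sum(arr=[11, 11])
    recursive_sum(arr=[11])
      recursive_sum(arr=[])
      -> return 0
    -> return 11
  -> return 22
-> return 28

Final answer: 28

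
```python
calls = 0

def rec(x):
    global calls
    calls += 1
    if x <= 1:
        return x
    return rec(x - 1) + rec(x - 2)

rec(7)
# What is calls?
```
Call trace (a repeated sub-call is expanded the first time; later identical calls just restate its return value):
rec(x=7)
  rec(x=6)
    rec(x=5)
      rec(x=4)
        rec(x=3)
          rec(x=2)
            rec(x=1)
            -> return 1
            rec(x=0)
            -> return 0
          -> return 1
          rec(x=1)
          -> return 1
        -> return 2
        rec(x=2) -> return 1  (same call as traced above)
      -> return 3
      rec(x=3) -> return 2  (same call as traced above)
    -> return 5
    rec(x=4) -> return 3  (same call as traced above)
  -> return 8
  rec(x=5) -> return 5  (same call as traced above)
-> return 13

calls is incremented once per call, so count the calls in each subtree. Let C(x) = number of calls made by rec(x).
C(0) = C(1) = 1 (base case, no recursion); C(x) = 1 + C(x - 1) + C(x - 2) otherwise.
C(2) = 1 + C(1) + C(0) = 1 + 1 + 1 = 3
C(3) = 1 + C(2) + C(1) = 1 + 3 + 1 = 5
C(4) = 1 + C(3) + C(2) = 1 + 5 + 3 = 9
C(5) = 1 + C(4) + C(3) = 1 + 9 + 5 = 15
C(6) = 1 + C(5) + C(4) = 1 + 15 + 9 = 25
C(7) = 1 + C(6) + C(5) = 1 + 25 + 15 = 41
calls = C(7) = 41

Final answer: 41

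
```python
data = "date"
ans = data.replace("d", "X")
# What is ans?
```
Trace:
  data='date'
  data='date', ans='Xate'

Final answer: 'Xate'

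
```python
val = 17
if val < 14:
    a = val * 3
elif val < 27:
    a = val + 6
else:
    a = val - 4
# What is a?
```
Trace:
  val=17
  val=17, a=23

Final answer: 23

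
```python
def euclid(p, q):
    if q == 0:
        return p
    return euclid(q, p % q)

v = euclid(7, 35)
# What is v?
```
Call trace:
euclid(p=7, q=35)
  euclid(p=35, q=7)
    euclid(p=7, q=0)
    -> return 7
  -> return 7
-> return 7

Final answer: 7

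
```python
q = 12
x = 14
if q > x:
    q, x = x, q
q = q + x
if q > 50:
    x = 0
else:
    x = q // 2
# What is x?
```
Trace:
  q=12
  q=12, x=14
  q=12, x=14
  q=26, x=14
  q=26, x=13

Final answer: 13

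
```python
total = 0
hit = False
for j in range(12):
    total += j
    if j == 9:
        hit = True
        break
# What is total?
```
Trace:
  total=0
  total=0, hit=False
  total=0, hit=False, j=0
  total=1, hit=False, j=1
  total=3, hit=False, j=2
  total=6, hit=False, j=3
  total=10, hit=False, j=4
  total=15, hit=False, j=5
  total=21, hit=False, j=6
  total=28, hit=False, j=7
  total=36, hit=False, j=8
  total=45, hit=True, j=9

Final answer: 45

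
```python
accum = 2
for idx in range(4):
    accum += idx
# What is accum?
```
Trace:
  accum=2
  accum=2, idx=0
  accum=3, idx=1
  accum=5, idx=2
  accum=8, idx=3

Final answer: 8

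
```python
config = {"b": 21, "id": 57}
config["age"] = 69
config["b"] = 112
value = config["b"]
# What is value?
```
Trace:
  config={'b': 21, 'id': 57}
  config={'b': 21, 'id': 57, 'age': 69}
  config={'b': 112, 'id': 57, 'age': 69}
  config={'b': 112, 'id': 57, 'age': 69}, value=112

Final answer: 112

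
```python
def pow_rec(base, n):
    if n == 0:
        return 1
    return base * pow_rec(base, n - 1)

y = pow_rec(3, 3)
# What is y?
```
Call trace:
pow_rec(base=3, n=3)
  pow_rec(base=3, n=2)
    pow_rec(base=3, n=1)
      pow_rec(base=3, n=0)
      -> return 1
    -> return 3
  -> return 9
-> return 27

Final answer: 27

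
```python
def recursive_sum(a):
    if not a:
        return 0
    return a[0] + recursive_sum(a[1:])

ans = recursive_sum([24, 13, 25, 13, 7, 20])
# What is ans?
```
Call trace:
recursive_sum(a=[24, 13, 25, 13, 7, 20])
  recursive_sum(a=[13, 25, 13, 7, 20])
    recursive_sum(a=[25, 13, 7, 20])
      recursive_sum(a=[13, 7, 20])
        recursive_sum(a=[7, 20])
          recursive_sum(a=[20])
            recursive_sum(a=[])
            -> return 0
          -> return 20
        -> return 27
      -> return 40
    -> return 65
  -> return 78
-> return 102

Final answer: 102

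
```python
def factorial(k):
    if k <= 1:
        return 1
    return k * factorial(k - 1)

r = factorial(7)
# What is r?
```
Call trace:
factorial(k=7)
  factorial(k=6)
    factorial(k=5)
      factorial(k=4)
        factorial(k=3)
          factorial(k=2)
            factorial(k=1)
            -> return 1
          -> return 2
        -> return 6
      -> return 24
    -> return 120
  -> return 720
-> return 5040

Final answer: 5040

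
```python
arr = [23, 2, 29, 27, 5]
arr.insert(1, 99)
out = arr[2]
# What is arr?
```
Trace:
  arr=[23, 2, 29, 27, 5]
  arr=[23, 99, 2, 29, 27, 5]
  arr=[23, 99, 2, 29, 27, 5], out=2

Final answer: [23, 99, 2, 29, 27, 5]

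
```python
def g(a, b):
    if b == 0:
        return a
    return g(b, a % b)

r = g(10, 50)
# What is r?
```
Call trace:
g(a=10, b=50)
  g(a=50, b=10)
    g(a=10, b=0)
    -> return 10
  -> return 10
-> return 10

Final answer: 10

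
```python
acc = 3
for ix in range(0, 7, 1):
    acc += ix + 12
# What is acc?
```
Trace:
  acc=3
  acc=15, ix=0
  acc=28, ix=1
  acc=42, ix=2
  acc=57, ix=3
  acc=73, ix=4
  acc=90, ix=5
  acc=108, ix=6

Final answer: 108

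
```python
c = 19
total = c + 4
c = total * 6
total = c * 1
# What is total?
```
Trace:
  c=19
  c=19, total=23
  c=138, total=23
  c=138, total=138

Final answer: 138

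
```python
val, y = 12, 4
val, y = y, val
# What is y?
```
Trace:
  val=12, y=4
  val=4, y=12

Final answer: 12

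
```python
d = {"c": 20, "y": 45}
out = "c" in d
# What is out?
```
Trace:
  d={'c': 20, 'y': 45}
  d={'c': 20, 'y': 45}, out=True

Final answer: True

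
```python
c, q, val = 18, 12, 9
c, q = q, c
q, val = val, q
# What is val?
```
Trace:
  c=18, q=12, val=9
  c=12, q=18, val=9
  c=12, q=9, val=18

Final answer: 18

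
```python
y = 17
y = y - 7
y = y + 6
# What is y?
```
Trace:
  y=17
  y=10
  y=16

Final answer: 16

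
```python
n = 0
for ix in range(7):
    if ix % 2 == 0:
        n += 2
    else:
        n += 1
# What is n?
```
Trace:
  n=0
  n=2, ix=0
  n=3, ix=1
  n=5, ix=2
  n=6, ix=3
  n=8, ix=4
  n=9, ix=5
  n=11, ix=6

Final answer: 11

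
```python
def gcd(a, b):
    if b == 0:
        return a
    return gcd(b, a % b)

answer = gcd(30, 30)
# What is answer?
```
Call trace:
gcd(a=30, b=30)
  gcd(a=30, b=0)
  -> return 30
-> return 30

Final answer: 30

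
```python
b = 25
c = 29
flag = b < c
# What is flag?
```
Trace:
  b=25
  b=25, c=29
  b=25, c=29, flag=True

Final answer: True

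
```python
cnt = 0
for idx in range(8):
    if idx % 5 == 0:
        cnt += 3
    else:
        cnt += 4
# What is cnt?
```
Trace:
  cnt=0
  cnt=3, idx=0
  cnt=7, idx=1
  cnt=11, idx=2
  cnt=15, idx=3
  cnt=19, idx=4
  cnt=22, idx=5
  cnt=26, idx=6
  cnt=30, idx=7

Final answer: 30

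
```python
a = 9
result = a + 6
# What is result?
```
Trace:
  a=9
  a=9, result=15

Final answer: 15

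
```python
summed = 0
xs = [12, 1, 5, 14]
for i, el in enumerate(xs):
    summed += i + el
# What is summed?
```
Trace:
  summed=0
  summed=12, i=0, el=12
  summed=14, i=1, el=1
  summed=21, i=2, el=5
  summed=38, i=3, el=14

Final answer: 38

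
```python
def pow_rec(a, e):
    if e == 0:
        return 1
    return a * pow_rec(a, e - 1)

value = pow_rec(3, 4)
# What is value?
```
Call trace:
pow_rec(a=3, e=4)
  pow_rec(a=3, e=3)
    pow_rec(a=3, e=2)
      pow_rec(a=3, e=1)
        pow_rec(a=3, e=0)
        -> return 1
      -> return 3
    -> return 9
  -> return 27
-> return 81

Final answer: 81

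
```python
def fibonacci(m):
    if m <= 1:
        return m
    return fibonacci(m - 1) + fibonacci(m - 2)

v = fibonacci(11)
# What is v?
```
Call trace (a repeated sub-call is expanded the first time; later identical calls just restate its return value):
fibonacci(m=11)
  fibonacci(m=10)
    fibonacci(m=9)
      fibonacci(m=8)
        fibonacci(m=7)
          fibonacci(m=6)
            fibonacci(m=5)
              fibonacci(m=4)
                fibonacci(m=3)
                  fibonacci(m=2)
                    fibonacci(m=1)
                    -> return 1
                    fibonacci(m=0)
                    -> return 0
                  -> return 1
                  fibonacci(m=1)
                  -> return 1
                -> return 2
                fibonacci(m=2) -> return 1  (same call as traced above)
              -> return 3
              fibonacci(m=3) -> return 2  (same call as traced above)
            -> return 5
            fibonacci(m=4) -> return 3  (same call as traced above)
          -> return 8
          fibonacci(m=5) -> return 5  (same call as traced above)
        -> return 13
        fibonacci(m=6) -> return 8  (same call as traced above)
      -> return 21
      fibonacci(m=7) -> return 13  (same call as traced above)
    -> return 34
    fibonacci(m=8) -> return 21  (same call as traced above)
  -> return 55
  fibonacci(m=9) -> return 34  (same call as traced above)
-> return 89

Final answer: 89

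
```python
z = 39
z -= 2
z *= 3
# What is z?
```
Trace:
  z=39
  z=37
  z=111

Final answer: 111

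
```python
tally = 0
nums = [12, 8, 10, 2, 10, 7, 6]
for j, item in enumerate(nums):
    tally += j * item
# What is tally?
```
Trace:
  tally=0
  tally=0, j=0, item=12
  tally=8, j=1, item=8
  tally=28, j=2, item=10
  tally=34, j=3, item=2
  tally=74, j=4, item=10
  tally=109, j=5, item=7
  tally=145, j=6, item=6

Final answer: 145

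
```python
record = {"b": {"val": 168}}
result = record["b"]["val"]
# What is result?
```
Trace:
  record={'b': {'val': 168}}
  record={'b': {'val': 168}}, result=168

Final answer: 168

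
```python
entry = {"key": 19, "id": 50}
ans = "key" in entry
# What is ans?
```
Trace:
  entry={'key': 19, 'id': 50}
  entry={'key': 19, 'id': 50}, ans=True

Final answer: True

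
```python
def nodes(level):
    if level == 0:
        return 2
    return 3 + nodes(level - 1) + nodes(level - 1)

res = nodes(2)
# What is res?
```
Call trace (a repeated sub-call is expanded the first time; later identical calls just restate its return value):
nodes(level=2)
  nodes(level=1)
    nodes(level=0)
    -> return 2
    nodes(level=0)
    -> return 2
  -> return 7
  nodes(level=1) -> return 7  (same call as traced above)
-> return 17

Final answer: 17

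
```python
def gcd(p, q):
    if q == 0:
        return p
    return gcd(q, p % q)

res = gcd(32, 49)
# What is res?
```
Call trace:
gcd(p=32, q=49)
  gcd(p=49, q=32)
    gcd(p=32, q=17)
      gcd(p=17, q=15)
        gcd(p=15, q=2)
          gcd(p=2, q=1)
            gcd(p=1, q=0)
            -> return 1
          -> return 1
        -> return 1
      -> return 1
    -> return 1
  -> return 1
-> return 1

Final answer: 1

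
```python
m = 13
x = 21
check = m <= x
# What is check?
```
Trace:
  m=13
  m=13, x=21
  m=13, x=21, check=True

Final answer: True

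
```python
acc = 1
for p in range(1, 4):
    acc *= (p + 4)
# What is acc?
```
Trace:
  acc=1
  acc=5, p=1
  acc=30, p=2
  acc=210, p=3

Final answer: 210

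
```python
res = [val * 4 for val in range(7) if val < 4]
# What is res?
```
Trace:
  val=0
  val=1
  val=2
  val=3
  val=4
  val=5
  val=6
  res=[0, 4, 8, 12]

Final answer: [0, 4, 8, 12]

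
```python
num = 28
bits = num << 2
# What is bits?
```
Trace:
  num=28
  num=28, bits=112

Final answer: 112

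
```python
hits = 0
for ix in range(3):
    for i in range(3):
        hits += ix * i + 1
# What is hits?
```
Trace:
  hits=0
  hits=1, ix=0, i=0
  hits=2, ix=0, i=1
  hits=3, ix=0, i=2
  hits=4, ix=1, i=0
  hits=6, ix=1, i=1
  hits=9, ix=1, i=2
  hits=10, ix=2, i=0
  hits=13, ix=2, i=1
  hits=18, ix=2, i=2

Final answer: 18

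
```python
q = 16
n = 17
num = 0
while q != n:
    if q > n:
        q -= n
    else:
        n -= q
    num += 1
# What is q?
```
Trace:
  q=16
  q=16, n=17
  q=16, n=17, num=0
  q=16, n=1, num=1
  q=15, n=1, num=2
  q=14, n=1, num=3
  q=13, n=1, num=4
  q=12, n=1, num=5
  q=11, n=1, num=6
  q=10, n=1, num=7
  q=9, n=1, num=8
  q=8, n=1, num=9
  q=7, n=1, num=10
  q=6, n=1, num=11
  q=5, n=1, num=12
  q=4, n=1, num=13
  q=3, n=1, num=14
  q=2, n=1, num=15
  q=1, n=1, num=16

Final answer: 1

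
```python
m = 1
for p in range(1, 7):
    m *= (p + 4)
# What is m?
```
Trace:
  m=1
  m=5, p=1
  m=30, p=2
  m=210, p=3
  m=1680, p=4
  m=15120, p=5
  m=151200, p=6

Final answer: 151200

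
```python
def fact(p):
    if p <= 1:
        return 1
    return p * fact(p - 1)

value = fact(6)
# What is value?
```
Call trace:
fact(p=6)
  fact(p=5)
    fact(p=4)
      fact(p=3)
        fact(p=2)
          fact(p=1)
          -> return 1
        -> return 2
      -> return 6
    -> return 24
  -> return 120
-> return 720

Final answer: 720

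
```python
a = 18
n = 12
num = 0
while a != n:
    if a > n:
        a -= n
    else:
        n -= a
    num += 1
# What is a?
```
Trace:
  a=18
  a=18, n=12
  a=18, n=12, num=0
  a=6, n=12, num=1
  a=6, n=6, num=2

Final answer: 6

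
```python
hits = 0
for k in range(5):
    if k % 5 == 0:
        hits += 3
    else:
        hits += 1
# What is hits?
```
Trace:
  hits=0
  hits=3, k=0
  hits=4, k=1
  hits=5, k=2
  hits=6, k=3
  hits=7, k=4

Final answer: 7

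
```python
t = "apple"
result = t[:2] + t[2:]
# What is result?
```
Trace:
  t='apple'
  t='apple', result='apple'

Final answer: 'apple'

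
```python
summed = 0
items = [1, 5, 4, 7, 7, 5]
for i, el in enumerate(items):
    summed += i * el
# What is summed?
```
Trace:
  summed=0
  summed=0, i=0, el=1
  summed=5, i=1, el=5
  summed=13, i=2, el=4
  summed=34, i=3, el=7
  summed=62, i=4, el=7
  summed=87, i=5, el=5

Final answer: 87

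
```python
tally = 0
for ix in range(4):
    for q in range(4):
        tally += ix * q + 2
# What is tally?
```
Trace:
  tally=0
  tally=2, ix=0, q=0
  tally=4, ix=0, q=1
  tally=6, ix=0, q=2
  tally=8, ix=0, q=3
  tally=10, ix=1, q=0
  tally=13, ix=1, q=1
  tally=17, ix=1, q=2
  tally=22, ix=1, q=3
  tally=24, ix=2, q=0
  tally=28, ix=2, q=1
  tally=34, ix=2, q=2
  tally=42, ix=2, q=3
  tally=44, ix=3, q=0
  tally=49, ix=3, q=1
  tally=57, ix=3, q=2
  tally=68, ix=3, q=3

Final answer: 68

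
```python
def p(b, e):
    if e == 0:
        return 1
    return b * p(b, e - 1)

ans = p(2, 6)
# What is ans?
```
Call trace:
p(b=2, e=6)
  p(b=2, e=5)
    p(b=2, e=4)
      p(b=2, e=3)
        p(b=2, e=2)
          p(b=2, e=1)
            p(b=2, e=0)
            -> return 1
          -> return 2
        -> return 4
      -> return 8
    -> return 16
  -> return 32
-> return 64

Final answer: 64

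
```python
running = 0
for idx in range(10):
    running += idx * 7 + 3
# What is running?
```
Trace:
  running=0
  running=3, idx=0
  running=13, idx=1
  running=30, idx=2
  running=54, idx=3
  running=85, idx=4
  running=123, idx=5
  running=168, idx=6
  running=220, idx=7
  running=279, idx=8
  running=345, idx=9

Final answer: 345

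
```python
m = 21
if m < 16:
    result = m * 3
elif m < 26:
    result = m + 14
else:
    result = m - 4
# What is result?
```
Trace:
  m=21
  m=21, result=35

Final answer: 35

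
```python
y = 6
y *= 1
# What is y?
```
Trace:
  y=6
  y=6

Final answer: 6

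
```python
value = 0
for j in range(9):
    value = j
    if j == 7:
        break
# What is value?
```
Trace:
  value=0
  value=0, j=0
  value=1, j=1
  value=2, j=2
  value=3, j=3
  value=4, j=4
  value=5, j=5
  value=6, j=6
  value=7, j=7

Final answer: 7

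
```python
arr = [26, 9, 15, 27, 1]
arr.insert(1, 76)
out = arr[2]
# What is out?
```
Trace:
  arr=[26, 9, 15, 27, 1]
  arr=[26, 76, 9, 15, 27, 1]
  arr=[26, 76, 9, 15, 27, 1], out=9

Final answer: 9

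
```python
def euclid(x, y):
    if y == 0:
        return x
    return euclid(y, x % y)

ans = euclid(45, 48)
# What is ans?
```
Call trace:
euclid(x=45, y=48)
  euclid(x=48, y=45)
    euclid(x=45, y=3)
      euclid(x=3, y=0)
      -> return 3
    -> return 3
  -> return 3
-> return 3

Final answer: 3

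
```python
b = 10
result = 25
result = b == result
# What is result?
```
Trace:
  b=10
  b=10, result=25
  b=10, result=False

Final answer: False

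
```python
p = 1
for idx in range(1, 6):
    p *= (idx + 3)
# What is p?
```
Trace:
  p=1
  p=4, idx=1
  p=20, idx=2
  p=120, idx=3
  p=840, idx=4
  p=6720, idx=5

Final answer: 6720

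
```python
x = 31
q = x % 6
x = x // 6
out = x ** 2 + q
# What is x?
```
Trace:
  x=31
  x=31, q=1
  x=5, q=1
  x=5, q=1, out=26

Final answer: 5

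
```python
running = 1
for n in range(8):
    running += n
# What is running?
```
Trace:
  running=1
  running=1, n=0
  running=2, n=1
  running=4, n=2
  running=7, n=3
  running=11, n=4
  running=16, n=5
  running=22, n=6
  running=29, n=7

Final answer: 29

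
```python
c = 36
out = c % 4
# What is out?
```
Trace:
  c=36
  c=36, out=0

Final answer: 0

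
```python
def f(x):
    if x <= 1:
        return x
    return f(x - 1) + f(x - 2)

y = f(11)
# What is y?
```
Call trace (a repeated sub-call is expanded the first time; later identical calls just restate its return value):
f(x=11)
  f(x=10)
    f(x=9)
      f(x=8)
        f(x=7)
          f(x=6)
            f(x=5)
              f(x=4)
                f(x=3)
                  f(x=2)
                    f(x=1)
                    -> return 1
                    f(x=0)
                    -> return 0
                  -> return 1
                  f(x=1)
                  -> return 1
                -> return 2
                f(x=2) -> return 1  (same call as traced above)
              -> return 3
              f(x=3) -> return 2  (same call as traced above)
            -> return 5
            f(x=4) -> return 3  (same call as traced above)
          -> return 8
          f(x=5) -> return 5  (same call as traced above)
        -> return 13
        f(x=6) -> return 8  (same call as traced above)
      -> return 21
      f(x=7) -> return 13  (same call as traced above)
    -> return 34
    f(x=8) -> return 21  (same call as traced above)
  -> return 55
  f(x=9) -> return 34  (same call as traced above)
-> return 89

Final answer: 89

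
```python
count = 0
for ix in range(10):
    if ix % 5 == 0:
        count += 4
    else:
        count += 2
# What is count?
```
Trace:
  count=0
  count=4, ix=0
  count=6, ix=1
  count=8, ix=2
  count=10, ix=3
  count=12, ix=4
  count=16, ix=5
  count=18, ix=6
  count=20, ix=7
  count=22, ix=8
  count=24, ix=9

Final answer: 24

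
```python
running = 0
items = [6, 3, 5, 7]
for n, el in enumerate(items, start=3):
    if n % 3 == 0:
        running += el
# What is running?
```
Trace:
  running=0
  running=6, n=3, el=6
  running=6, n=4, el=3
  running=6, n=5, el=5
  running=13, n=6, el=7

Final answer: 13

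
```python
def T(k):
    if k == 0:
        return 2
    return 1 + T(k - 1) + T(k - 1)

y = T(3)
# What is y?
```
Call trace (a repeated sub-call is expanded the first time; later identical calls just restate its return value):
T(k=3)
  T(k=2)
    T(k=1)
      T(k=0)
      -> return 2
      T(k=0)
      -> return 2
    -> return 5
    T(k=1) -> return 5  (same call as traced above)
  -> return 11
  T(k=2) -> return 11  (same call as traced above)
-> return 23

Final answer: 23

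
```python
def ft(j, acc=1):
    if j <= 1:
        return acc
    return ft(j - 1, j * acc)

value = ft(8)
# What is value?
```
Call trace:
ft(j=8, acc=1)
  ft(j=7, acc=8)
    ft(j=6, acc=56)
      ft(j=5, acc=336)
        ft(j=4, acc=1680)
          ft(j=3, acc=6720)
            ft(j=2, acc=20160)
              ft(j=1, acc=40320)
              -> return 40320
            -> return 40320
          -> return 40320
        -> return 40320
      -> return 40320
    -> return 40320
  -> return 40320
-> return 40320

Final answer: 40320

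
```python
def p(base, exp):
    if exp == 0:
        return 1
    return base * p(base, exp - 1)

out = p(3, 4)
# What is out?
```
Call trace:
p(base=3, exp=4)
  p(base=3, exp=3)
    p(base=3, exp=2)
      p(base=3, exp=1)
        p(base=3, exp=0)
        -> return 1
      -> return 3
    -> return 9
  -> return 27
-> return 81

Final answer: 81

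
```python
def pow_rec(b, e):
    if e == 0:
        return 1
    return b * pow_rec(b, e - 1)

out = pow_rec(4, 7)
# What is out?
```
Call trace:
pow_rec(b=4, e=7)
  pow_rec(b=4, e=6)
    pow_rec(b=4, e=5)
      pow_rec(b=4, e=4)
        pow_rec(b=4, e=3)
          pow_rec(b=4, e=2)
            pow_rec(b=4, e=1)
              pow_rec(b=4, e=0)
              -> return 1
            -> return 4
          -> return 16
        -> return 64
      -> return 256
    -> return 1024
  -> return 4096
-> return 16384

Final answer: 16384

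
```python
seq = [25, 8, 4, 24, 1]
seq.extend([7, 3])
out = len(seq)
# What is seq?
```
Trace:
  seq=[25, 8, 4, 24, 1]
  seq=[25, 8, 4, 24, 1, 7, 3]
  seq=[25, 8, 4, 24, 1, 7, 3], out=7

Final answer: [25, 8, 4, 24, 1, 7, 3]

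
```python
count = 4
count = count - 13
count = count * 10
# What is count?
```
Trace:
  count=4
  count=-9
  count=-90

Final answer: -90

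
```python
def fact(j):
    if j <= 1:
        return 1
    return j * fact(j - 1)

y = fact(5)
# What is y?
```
Call trace:
fact(j=5)
  fact(j=4)
    fact(j=3)
      fact(j=2)
        fact(j=1)
        -> return 1
      -> return 2
    -> return 6
  -> return 24
-> return 120

Final answer: 120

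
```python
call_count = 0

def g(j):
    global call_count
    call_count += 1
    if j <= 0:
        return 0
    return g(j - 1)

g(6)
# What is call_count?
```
Call trace:
g(j=6)
  g(j=5)
    g(j=4)
      g(j=3)
        g(j=2)
          g(j=1)
            g(j=0)
            -> return 0
          -> return 0
        -> return 0
      -> return 0
    -> return 0
  -> return 0
-> return 0

call_count is incremented once per call. g is entered once for each j = 6, 5, 4, 3, 2, 1, 0 (the j <= 0 call returns without recursing), i.e. 6 + 1 calls.
call_count = 7

Final answer: 7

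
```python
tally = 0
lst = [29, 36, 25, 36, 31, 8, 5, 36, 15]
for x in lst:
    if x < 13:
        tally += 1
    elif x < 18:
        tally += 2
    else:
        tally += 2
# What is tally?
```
Trace:
  tally=0
  tally=2, x=29
  tally=4, x=36
  tally=6, x=25
  tally=8, x=36
  tally=10, x=31
  tally=11, x=8
  tally=12, x=5
  tally=14, x=36
  tally=16, x=15

Final answer: 16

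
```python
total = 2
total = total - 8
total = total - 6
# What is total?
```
Trace:
  total=2
  total=-6
  total=-12

Final answer: -12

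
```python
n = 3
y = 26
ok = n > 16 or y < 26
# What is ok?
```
Trace:
  n=3
  n=3, y=26
  n=3, y=26, ok=False

Final answer: False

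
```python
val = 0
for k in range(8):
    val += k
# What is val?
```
Trace:
  val=0
  val=0, k=0
  val=1, k=1
  val=3, k=2
  val=6, k=3
  val=10, k=4
  val=15, k=5
  val=21, k=6
  val=28, k=7

Final answer: 28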